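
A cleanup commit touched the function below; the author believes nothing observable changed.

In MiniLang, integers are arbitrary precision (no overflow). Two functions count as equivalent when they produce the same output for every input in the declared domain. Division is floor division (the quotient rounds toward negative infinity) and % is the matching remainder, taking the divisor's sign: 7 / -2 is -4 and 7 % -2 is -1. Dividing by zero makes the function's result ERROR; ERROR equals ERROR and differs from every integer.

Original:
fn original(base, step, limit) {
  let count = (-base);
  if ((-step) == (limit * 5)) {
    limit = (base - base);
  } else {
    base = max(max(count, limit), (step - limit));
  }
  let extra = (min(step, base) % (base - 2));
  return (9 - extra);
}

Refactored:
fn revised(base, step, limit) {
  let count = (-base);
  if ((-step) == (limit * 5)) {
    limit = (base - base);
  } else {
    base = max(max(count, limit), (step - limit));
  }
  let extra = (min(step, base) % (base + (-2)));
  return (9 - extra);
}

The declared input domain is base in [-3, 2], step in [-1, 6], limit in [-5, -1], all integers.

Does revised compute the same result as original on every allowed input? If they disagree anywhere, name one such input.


Behavior is preserved: although arithmetic usage differs, the outputs never diverge.
As a probe, take base=0, step=-1, limit=-5: original runs count=0, then ((-step) == (limit * 5)) is false, then base=4, then extra=1, then returns 8; revised runs count=0, then ((-step) == (limit * 5)) is false, then base=4, then extra=1, then returns 8; both end at 8.
Across all 240 domain points the two functions coincide.
verdict: equivalent


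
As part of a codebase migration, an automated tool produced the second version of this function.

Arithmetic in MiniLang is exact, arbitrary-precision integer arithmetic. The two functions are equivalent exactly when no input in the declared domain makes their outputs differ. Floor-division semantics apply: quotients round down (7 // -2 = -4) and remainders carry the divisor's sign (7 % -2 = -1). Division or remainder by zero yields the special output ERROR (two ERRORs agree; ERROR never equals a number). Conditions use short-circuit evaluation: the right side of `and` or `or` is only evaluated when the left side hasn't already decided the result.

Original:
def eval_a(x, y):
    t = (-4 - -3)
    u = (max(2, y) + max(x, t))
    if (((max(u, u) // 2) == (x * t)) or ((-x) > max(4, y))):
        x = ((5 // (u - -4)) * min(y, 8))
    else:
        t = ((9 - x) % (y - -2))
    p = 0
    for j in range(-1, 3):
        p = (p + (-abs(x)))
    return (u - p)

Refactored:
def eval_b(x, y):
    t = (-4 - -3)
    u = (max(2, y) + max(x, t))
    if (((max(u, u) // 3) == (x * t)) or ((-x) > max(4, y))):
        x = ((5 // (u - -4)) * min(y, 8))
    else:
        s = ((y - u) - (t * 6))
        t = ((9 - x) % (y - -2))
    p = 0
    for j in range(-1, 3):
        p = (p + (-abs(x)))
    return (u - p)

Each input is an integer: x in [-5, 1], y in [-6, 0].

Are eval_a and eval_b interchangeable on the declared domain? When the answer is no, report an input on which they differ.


Input x=0, y=-2: ERROR from eval_a versus 2 from eval_b.
verdict: not equivalent; witness: x=0, y=-2


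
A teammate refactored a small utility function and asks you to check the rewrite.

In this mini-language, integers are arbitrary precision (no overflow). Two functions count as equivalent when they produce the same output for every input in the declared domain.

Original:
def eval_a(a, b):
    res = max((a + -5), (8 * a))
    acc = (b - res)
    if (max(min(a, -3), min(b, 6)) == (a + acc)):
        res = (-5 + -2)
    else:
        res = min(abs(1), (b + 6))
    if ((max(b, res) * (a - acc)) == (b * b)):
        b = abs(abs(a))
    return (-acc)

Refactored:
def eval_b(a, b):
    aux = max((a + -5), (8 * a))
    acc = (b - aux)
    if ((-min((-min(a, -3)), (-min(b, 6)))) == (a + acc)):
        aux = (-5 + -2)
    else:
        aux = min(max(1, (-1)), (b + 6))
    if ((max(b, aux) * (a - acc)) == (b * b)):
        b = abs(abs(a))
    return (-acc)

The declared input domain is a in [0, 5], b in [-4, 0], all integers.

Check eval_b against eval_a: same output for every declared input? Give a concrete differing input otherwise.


Differences: constant usage differs, and min/max/abs usage differs, and local variable names differ — yet all 30 inputs agree.
verdict: equivalent


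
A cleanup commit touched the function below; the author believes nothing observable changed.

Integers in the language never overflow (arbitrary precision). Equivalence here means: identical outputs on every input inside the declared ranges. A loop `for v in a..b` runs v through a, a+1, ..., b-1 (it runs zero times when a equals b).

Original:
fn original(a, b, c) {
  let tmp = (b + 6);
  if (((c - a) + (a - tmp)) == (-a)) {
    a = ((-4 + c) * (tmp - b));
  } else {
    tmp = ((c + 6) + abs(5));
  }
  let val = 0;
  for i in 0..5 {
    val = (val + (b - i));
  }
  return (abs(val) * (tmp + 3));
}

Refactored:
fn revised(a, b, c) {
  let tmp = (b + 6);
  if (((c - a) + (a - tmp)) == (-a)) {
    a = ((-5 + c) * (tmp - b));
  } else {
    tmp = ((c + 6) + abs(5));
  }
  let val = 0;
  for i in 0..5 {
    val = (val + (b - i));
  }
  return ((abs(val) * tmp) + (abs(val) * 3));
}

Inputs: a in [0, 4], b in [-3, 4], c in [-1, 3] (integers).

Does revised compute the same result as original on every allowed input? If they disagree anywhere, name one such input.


The one real change (`-4` became `-5`) has no effect anywhere in the declared ranges.
One worked example (a=0, b=4, c=-1) — original: tmp := 10 | (((c - a) + (a - tmp)) == (-a)): false | tmp := 10 | val := 0 | iter i=0: | val := 4 | iter i=1: | val := 7 | iter i=2: | val := 9 | iter i=3: | val := 10 | iter i=4: | val := 10 | result 130; revised: tmp := 10 | (((c - a) + (a - tmp)) == (-a)): false | tmp := 10 | val := 0 | iter i=0: | val := 4 | iter i=1: | val := 7 | iter i=2: | val := 9 | iter i=3: | val := 10 | iter i=4: | val := 10 | result 130; agreement on 130.
Checked all 200 inputs in the declared domain: the outputs agree on every one.
verdict: equivalent


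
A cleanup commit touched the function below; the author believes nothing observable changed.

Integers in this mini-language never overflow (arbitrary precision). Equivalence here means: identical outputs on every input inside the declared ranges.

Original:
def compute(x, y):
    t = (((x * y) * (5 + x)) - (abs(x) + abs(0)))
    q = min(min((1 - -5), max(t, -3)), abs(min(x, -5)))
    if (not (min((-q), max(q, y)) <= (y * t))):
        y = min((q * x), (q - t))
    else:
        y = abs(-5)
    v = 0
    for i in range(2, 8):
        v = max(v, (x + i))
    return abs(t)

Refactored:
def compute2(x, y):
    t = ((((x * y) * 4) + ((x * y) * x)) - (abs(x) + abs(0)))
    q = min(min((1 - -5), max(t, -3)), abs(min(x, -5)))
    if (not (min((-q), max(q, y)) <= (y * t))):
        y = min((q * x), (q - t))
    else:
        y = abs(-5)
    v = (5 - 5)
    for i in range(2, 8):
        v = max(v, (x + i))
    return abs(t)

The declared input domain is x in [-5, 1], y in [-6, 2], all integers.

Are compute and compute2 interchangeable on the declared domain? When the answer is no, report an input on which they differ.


Not equivalent: x=-5, y=-6 separates them (5 vs 35).
compute: t := -5 | q := -3 | (not (min((-q), max(q, y)) <= (y * t))): false | y := 5 | v := 0 | iter i=2: | v := 0 | iter i=3: | v := 0 | iter i=4: | v := 0 | iter i=5: | v := 0 | iter i=6: | v := 1 | iter i=7: | v := 2 | result 5
compute2: t := -35 | q := -3 | (not (min((-q), max(q, y)) <= (y * t))): false | y := 5 | v := 0 | iter i=2: | v := 0 | iter i=3: | v := 0 | iter i=4: | v := 0 | iter i=5: | v := 0 | iter i=6: | v := 1 | iter i=7: | v := 2 | result 35
verdict: not equivalent; witness: x=-5, y=-6


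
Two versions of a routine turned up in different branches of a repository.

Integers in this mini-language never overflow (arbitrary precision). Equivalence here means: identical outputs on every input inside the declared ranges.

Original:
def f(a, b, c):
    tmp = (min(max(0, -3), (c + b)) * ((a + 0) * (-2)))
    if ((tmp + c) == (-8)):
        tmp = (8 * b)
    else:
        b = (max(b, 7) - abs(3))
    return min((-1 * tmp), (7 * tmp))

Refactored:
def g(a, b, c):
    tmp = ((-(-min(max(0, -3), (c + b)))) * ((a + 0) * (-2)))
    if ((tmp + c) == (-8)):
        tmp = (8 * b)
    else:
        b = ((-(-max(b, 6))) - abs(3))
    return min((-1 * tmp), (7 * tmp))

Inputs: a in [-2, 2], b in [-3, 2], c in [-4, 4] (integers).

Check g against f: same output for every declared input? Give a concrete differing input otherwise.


The edit looks behavioral (`7` became `6`), but over these ranges it never changes the outcome.
Spot check at a=1, b=2, c=2 — f: tmp becomes 0; next ((tmp + c) == (-8)) evaluates to false; next b becomes 4; next final value 0. g: tmp becomes 0; next ((tmp + c) == (-8)) evaluates to false; next b becomes 3; next final value 0. Both give 0.
Checked all 270 inputs in the declared domain: the outputs agree on every one.
verdict: equivalent


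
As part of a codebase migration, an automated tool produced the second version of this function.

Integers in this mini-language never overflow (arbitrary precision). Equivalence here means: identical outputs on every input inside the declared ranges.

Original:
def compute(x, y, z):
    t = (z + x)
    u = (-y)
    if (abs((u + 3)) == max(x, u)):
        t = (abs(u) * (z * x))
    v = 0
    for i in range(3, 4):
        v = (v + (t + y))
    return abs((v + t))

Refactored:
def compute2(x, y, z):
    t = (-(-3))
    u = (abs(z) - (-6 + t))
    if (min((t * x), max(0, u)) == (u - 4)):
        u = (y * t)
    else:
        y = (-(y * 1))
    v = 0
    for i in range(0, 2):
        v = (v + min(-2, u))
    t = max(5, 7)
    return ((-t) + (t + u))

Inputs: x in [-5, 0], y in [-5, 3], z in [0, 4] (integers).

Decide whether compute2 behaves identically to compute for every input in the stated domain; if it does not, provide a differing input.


There is a counterexample at x=-5, y=-5, z=0: 15 on one side, 3 on the other.
compute: t := -5 | u := 5 | (abs((u + 3)) == max(x, u)): false | v := 0 | iter i=3: | v := -10 | result 15
compute2: t := 3 | u := 3 | (min((t * x), max(0, u)) == (u - 4)): false | y := 5 | v := 0 | iter i=0: | v := -2 | iter i=1: | v := -4 | t := 7 | result 3
verdict: not equivalent; witness: x=-5, y=-5, z=0


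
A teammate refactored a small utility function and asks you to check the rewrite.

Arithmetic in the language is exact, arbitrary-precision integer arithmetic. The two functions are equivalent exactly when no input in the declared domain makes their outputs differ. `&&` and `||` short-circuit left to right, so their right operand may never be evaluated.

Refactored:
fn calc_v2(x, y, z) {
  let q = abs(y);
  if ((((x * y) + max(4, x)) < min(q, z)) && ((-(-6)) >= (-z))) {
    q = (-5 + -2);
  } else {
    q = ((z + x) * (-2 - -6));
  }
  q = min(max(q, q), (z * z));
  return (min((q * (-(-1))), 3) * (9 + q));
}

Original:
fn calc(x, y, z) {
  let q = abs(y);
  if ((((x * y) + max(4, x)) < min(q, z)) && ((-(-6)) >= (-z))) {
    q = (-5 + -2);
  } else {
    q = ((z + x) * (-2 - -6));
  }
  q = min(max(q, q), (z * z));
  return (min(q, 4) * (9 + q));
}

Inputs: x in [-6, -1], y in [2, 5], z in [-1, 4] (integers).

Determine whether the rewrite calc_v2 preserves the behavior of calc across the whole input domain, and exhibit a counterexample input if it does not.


The rewrite breaks on x=-1, y=2, z=2, where the results are 52 and 39.
calc: q = 2; ((((x * y) + max(4, x)) < min(q, z)) && ((-(-6)) >= (-z))) -> false; q = 4; q = 4; return 52
calc_v2: q = 2; ((((x * y) + max(4, x)) < min(q, z)) && ((-(-6)) >= (-z))) -> false; q = 4; q = 4; return 39
verdict: not equivalent; witness: x=-1, y=2, z=2


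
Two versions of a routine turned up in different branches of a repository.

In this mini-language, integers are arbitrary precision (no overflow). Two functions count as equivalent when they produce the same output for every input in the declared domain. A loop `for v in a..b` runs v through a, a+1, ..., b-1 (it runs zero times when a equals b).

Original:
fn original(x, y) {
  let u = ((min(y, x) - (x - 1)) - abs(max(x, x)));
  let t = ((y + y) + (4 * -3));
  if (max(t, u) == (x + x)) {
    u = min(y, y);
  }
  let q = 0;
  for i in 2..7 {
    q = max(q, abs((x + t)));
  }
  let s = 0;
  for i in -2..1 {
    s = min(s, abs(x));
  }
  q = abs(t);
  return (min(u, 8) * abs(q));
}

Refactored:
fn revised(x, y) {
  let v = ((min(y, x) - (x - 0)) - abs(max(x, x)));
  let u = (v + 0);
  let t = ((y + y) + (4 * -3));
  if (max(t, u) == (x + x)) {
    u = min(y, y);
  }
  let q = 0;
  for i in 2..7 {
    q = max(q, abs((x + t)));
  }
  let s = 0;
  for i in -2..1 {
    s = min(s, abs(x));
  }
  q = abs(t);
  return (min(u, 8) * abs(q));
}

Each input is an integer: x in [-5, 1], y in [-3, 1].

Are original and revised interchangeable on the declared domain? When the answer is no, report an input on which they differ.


These are not equivalent — on x=-5, y=-3 the outputs split (-72 vs -90).
original: u=-4, then t=-18, then (max(t, u) == (x + x)) is false, then q=0, then (i=2), then q=23, then (i=3), then q=23, then (i=4), then q=23, then (i=5), then q=23, then (i=6), then q=23, then s=0, then (i=-2), then s=0, then (i=-1), then s=0, then (i=0), then s=0, then q=18, then returns -72
revised: v=-5, then u=-5, then t=-18, then (max(t, u) == (x + x)) is false, then q=0, then (i=2), then q=23, then (i=3), then q=23, then (i=4), then q=23, then (i=5), then q=23, then (i=6), then q=23, then s=0, then (i=-2), then s=0, then (i=-1), then s=0, then (i=0), then s=0, then q=18, then returns -90
verdict: not equivalent; witness: x=-5, y=-3


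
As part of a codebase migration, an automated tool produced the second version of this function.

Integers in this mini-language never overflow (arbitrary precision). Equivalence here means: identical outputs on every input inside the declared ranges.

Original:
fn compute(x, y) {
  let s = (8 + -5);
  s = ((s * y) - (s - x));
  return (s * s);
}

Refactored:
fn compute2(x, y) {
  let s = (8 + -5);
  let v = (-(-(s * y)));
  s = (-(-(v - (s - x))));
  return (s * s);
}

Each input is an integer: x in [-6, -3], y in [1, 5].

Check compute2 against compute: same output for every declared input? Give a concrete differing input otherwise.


This is a faithful refactor — local variable names differ, statement counts differ, but the computed results match everywhere.
As a probe, take x=-6, y=4: compute runs s=3, then s=3, then returns 9; compute2 runs s=3, then v=12, then s=3, then returns 9; both end at 9.
Checked all 20 inputs in the declared domain: the outputs agree on every one.
verdict: equivalent


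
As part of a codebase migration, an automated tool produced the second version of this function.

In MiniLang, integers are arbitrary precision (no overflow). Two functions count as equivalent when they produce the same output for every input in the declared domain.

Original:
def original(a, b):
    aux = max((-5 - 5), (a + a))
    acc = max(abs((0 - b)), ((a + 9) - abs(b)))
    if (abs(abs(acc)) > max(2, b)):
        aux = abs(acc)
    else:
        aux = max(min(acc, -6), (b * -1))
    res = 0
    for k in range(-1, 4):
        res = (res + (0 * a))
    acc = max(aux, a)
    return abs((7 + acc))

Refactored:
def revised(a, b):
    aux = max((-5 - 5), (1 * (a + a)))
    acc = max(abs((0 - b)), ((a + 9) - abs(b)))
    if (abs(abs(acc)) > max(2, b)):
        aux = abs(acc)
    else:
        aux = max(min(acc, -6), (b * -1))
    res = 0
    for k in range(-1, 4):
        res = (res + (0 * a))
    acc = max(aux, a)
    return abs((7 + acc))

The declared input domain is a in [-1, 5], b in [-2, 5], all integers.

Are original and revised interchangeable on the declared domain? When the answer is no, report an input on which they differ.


The two versions differ — the changes include arithmetic usage differs; and constant usage differs.
Tracing a=0, b=4: original: aux := 0 | acc := 5 | (abs(abs(acc)) > max(2, b)): true | aux := 5 | res := 0 | iter k=-1: | res := 0 | iter k=0: | res := 0 | iter k=1: | res := 0 | iter k=2: | res := 0 | iter k=3: | res := 0 | acc := 5 | result 12 | revised: aux := 0 | acc := 5 | (abs(abs(acc)) > max(2, b)): true | aux := 5 | res := 0 | iter k=-1: | res := 0 | iter k=0: | res := 0 | iter k=1: | res := 0 | iter k=2: | res := 0 | iter k=3: | res := 0 | acc := 5 | result 12 — matching result 12.
Every one of the 56 inputs gives matching results.
verdict: equivalent


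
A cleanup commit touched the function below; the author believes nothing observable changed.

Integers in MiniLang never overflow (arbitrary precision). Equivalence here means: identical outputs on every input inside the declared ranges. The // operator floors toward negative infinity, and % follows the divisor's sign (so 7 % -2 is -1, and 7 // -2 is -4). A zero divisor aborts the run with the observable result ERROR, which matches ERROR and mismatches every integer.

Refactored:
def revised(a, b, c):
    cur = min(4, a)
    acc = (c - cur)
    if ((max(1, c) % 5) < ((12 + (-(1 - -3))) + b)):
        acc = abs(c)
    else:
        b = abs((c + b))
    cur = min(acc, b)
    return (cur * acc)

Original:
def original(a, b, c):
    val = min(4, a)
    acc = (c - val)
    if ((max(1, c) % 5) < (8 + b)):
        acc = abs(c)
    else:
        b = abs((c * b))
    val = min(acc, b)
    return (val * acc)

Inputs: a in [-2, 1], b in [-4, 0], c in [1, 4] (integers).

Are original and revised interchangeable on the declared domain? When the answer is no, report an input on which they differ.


At a=-2, b=-4, c=4: original gives 36, revised gives 0.
verdict: not equivalent; witness: a=-2, b=-4, c=4


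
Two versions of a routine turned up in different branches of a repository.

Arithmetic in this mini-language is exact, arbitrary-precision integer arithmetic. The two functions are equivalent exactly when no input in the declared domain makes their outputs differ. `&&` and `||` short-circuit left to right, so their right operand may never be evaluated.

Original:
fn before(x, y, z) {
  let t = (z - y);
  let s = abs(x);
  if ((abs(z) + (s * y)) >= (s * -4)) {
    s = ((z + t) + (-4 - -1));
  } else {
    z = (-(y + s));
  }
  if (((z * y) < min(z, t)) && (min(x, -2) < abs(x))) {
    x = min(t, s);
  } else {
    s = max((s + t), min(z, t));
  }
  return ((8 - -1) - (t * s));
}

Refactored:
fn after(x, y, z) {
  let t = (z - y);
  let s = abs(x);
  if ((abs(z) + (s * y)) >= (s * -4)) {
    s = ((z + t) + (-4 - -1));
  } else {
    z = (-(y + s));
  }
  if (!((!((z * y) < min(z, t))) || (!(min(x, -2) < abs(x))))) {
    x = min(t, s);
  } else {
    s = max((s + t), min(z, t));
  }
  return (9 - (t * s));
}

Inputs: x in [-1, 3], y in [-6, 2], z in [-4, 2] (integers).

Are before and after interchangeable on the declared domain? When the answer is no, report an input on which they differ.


This is a faithful refactor — arithmetic usage differs, and constant usage differs, and boolean connective usage differs, but the computed results match everywhere.
One worked example (x=0, y=0, z=2) — before: t = 2; s = 0; ((abs(z) + (s * y)) >= (s * -4)) -> true; s = 1; (((z * y) < min(z, t)) && (min(x, -2) < abs(x))) -> true; x = 1; return 7; after: t = 2; s = 0; ((abs(z) + (s * y)) >= (s * -4)) -> true; s = 1; (!((!((z * y) < min(z, t))) || (!(min(x, -2) < abs(x))))) -> true; x = 1; return 7; agreement on 7.
Every one of the 315 inputs gives matching results.
verdict: equivalent


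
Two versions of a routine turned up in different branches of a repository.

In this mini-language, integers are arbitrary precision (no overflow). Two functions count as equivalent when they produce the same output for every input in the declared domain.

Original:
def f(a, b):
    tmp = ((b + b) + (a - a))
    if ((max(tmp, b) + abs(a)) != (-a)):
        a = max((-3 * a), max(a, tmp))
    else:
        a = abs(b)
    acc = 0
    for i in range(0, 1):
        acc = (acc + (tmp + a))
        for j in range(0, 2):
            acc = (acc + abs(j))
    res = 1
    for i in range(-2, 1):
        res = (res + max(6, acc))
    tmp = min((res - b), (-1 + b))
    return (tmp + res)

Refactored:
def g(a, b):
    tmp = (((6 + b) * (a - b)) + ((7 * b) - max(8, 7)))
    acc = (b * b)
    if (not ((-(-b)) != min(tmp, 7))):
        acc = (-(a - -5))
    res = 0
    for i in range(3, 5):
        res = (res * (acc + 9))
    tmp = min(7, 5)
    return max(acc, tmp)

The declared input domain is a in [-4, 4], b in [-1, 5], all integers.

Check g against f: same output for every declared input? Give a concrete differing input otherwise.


These are not equivalent — on a=-4, b=-1 the outputs split (32 vs 5).
f: tmp becomes -2; next ((max(tmp, b) + abs(a)) != (-a)) evaluates to true; next a becomes 12; next acc becomes 0; next at i=0:; next acc becomes 10; next at j=0:; next acc becomes 10; next at j=1:; next acc becomes 11; next res becomes 1; next at i=-2:; next res becomes 12; next at i=-1:; next res becomes 23; next at i=0:; next res becomes 34; next tmp becomes -2; next final value 32
g: tmp becomes -30; next acc becomes 1; next (not ((-(-b)) != min(tmp, 7))) evaluates to false; next res becomes 0; next at i=3:; next res becomes 0; next at i=4:; next res becomes 0; next tmp becomes 5; next final value 5
verdict: not equivalent; witness: a=-4, b=-1


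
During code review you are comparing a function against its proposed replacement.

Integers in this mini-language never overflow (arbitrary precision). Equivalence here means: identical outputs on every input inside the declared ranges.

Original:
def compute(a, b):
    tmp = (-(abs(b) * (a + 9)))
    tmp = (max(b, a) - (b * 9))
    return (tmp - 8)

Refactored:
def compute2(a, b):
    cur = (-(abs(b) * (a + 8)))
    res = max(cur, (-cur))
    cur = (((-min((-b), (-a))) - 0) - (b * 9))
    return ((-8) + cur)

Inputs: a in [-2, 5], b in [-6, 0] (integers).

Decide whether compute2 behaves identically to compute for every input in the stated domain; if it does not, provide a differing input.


The one real change (`9` became `8`) has no effect anywhere in the declared ranges.
Spot check at a=4, b=-5 — compute: tmp becomes -65; next tmp becomes 49; next final value 41. compute2: cur becomes -60; next res becomes 60; next cur becomes 49; next final value 41. Both give 41.
Checked all 56 inputs in the declared domain: the outputs agree on every one.
verdict: equivalent


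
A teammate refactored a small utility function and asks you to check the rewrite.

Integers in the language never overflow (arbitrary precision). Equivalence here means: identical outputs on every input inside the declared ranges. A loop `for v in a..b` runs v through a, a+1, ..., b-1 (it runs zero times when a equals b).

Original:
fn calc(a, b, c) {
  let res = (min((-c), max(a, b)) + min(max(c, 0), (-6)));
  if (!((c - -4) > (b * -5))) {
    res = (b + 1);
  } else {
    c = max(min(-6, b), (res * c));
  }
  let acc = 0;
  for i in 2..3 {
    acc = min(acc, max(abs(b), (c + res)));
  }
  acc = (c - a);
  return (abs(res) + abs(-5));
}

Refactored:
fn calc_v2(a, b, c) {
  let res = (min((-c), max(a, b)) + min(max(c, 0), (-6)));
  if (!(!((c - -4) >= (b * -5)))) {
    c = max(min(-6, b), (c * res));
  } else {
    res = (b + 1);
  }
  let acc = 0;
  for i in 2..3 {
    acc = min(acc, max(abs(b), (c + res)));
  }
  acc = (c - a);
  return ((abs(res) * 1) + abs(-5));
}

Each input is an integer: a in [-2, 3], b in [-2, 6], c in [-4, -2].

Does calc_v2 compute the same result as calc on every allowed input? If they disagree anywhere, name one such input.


On input a=-2, b=0, c=-4, calc returns 6 while calc_v2 returns 11.
verdict: not equivalent; witness: a=-2, b=0, c=-4


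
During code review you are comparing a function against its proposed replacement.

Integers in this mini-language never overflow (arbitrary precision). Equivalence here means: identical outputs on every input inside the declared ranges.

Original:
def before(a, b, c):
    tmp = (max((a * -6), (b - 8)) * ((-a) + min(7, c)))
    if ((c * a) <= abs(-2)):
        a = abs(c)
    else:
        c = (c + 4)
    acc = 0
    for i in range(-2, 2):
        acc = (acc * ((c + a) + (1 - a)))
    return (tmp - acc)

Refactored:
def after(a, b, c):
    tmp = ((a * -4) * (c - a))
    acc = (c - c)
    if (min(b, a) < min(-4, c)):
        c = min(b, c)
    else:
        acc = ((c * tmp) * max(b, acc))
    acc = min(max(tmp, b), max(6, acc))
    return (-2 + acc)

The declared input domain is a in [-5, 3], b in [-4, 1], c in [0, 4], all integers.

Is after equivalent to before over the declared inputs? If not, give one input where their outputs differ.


The rewrite breaks on a=-5, b=-4, c=0, where the results are 150 and 4.
before: tmp := 150 | ((c * a) <= abs(-2)): true | a := 0 | acc := 0 | iter i=-2: | acc := 0 | iter i=-1: | acc := 0 | iter i=0: | acc := 0 | iter i=1: | acc := 0 | result 150
after: tmp := 100 | acc := 0 | (min(b, a) < min(-4, c)): true | c := -4 | acc := 6 | result 4
verdict: not equivalent; witness: a=-5, b=-4, c=0


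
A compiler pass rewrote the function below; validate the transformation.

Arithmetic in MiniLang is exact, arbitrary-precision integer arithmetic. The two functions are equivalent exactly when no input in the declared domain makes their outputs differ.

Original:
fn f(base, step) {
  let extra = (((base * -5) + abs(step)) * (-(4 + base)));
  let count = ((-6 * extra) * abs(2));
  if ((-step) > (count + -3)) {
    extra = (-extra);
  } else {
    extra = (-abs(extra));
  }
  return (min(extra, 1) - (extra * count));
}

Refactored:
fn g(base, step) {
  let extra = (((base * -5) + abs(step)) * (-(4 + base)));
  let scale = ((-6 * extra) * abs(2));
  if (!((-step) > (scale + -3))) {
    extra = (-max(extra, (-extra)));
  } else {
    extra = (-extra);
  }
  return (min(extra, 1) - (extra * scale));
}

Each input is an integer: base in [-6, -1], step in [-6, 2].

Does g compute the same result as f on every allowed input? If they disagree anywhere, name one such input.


Side by side, the visible changes include: min/max/abs usage differs, plus local variable names differ, plus boolean connective usage differs.
One worked example (base=-1, step=1) — f: extra becomes -18; next count becomes 216; next ((-step) > (count + -3)) evaluates to false; next extra becomes -18; next final value 3870; g: extra becomes -18; next scale becomes 216; next (!((-step) > (scale + -3))) evaluates to true; next extra becomes -18; next final value 3870; agreement on 3870.
Checked all 54 inputs in the declared domain: the outputs agree on every one.
verdict: equivalent


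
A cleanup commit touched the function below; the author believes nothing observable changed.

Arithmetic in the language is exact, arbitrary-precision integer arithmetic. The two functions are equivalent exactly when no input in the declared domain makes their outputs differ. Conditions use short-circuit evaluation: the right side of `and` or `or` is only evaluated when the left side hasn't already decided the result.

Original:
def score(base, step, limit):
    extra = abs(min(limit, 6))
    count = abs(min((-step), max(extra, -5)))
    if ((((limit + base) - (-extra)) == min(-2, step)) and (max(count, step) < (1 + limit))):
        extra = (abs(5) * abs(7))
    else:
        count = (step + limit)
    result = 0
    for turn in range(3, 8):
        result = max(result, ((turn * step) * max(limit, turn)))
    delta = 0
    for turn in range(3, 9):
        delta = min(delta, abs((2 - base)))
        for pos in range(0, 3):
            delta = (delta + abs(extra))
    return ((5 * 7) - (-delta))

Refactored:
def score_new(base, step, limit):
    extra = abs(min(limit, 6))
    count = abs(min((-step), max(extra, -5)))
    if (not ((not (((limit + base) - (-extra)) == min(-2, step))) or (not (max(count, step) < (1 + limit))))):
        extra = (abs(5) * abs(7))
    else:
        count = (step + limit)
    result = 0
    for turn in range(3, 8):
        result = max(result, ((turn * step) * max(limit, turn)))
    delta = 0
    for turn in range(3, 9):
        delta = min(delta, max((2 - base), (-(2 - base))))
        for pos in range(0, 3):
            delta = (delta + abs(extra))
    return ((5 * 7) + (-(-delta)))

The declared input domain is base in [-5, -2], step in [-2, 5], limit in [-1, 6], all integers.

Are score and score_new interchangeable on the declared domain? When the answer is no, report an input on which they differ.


Behavior is preserved: although boolean connective usage differs, and arithmetic usage differs, and constant usage differs, and min/max/abs usage differs, the outputs never diverge.
One worked example (base=-4, step=1, limit=-1) — score: extra := 1 | count := 1 | ((((limit + base) - (-extra)) == min(-2, step)) and (max(count, step) < (1 + limit))): false | count := 0 | result := 0 | iter turn=3: | result := 9 | iter turn=4: | result := 16 | iter turn=5: | result := 25 | iter turn=6: | result := 36 | iter turn=7: | result := 49 | delta := 0 | iter turn=3: | delta := 0 | iter pos=0: | delta := 1 | iter pos=1: | delta := 2 | iter pos=2: | delta := 3 | iter turn=4: | delta := 3 | iter pos=0: | delta := 4 | iter pos=1: | delta := 5 | iter pos=2: | delta := 6 | iter turn=5: | delta := 6 | iter pos=0: | delta := 7 | iter pos=1: | delta := 8 | iter pos=2: | delta := 9 | iter turn=6: | delta := 6 | iter pos=0: | delta := 7 | iter pos=1: | delta := 8 | iter pos=2: | delta := 9 | iter turn=7: | delta := 6 | iter pos=0: | delta := 7 | iter pos=1: | delta := 8 | iter pos=2: | delta := 9 | iter turn=8: | delta := 6 | iter pos=0: | delta := 7 | iter pos=1: | delta := 8 | iter pos=2: | delta := 9 | result 44; score_new: extra := 1 | count := 1 | (not ((not (((limit + base) - (-extra)) == min(-2, step))) or (not (max(count, step) < (1 + limit))))): false | count := 0 | result := 0 | iter turn=3: | result := 9 | iter turn=4: | result := 16 | iter turn=5: | result := 25 | iter turn=6: | result := 36 | iter turn=7: | result := 49 | delta := 0 | iter turn=3: | delta := 0 | iter pos=0: | delta := 1 | iter pos=1: | delta := 2 | iter pos=2: | delta := 3 | iter turn=4: | delta := 3 | iter pos=0: | delta := 4 | iter pos=1: | delta := 5 | iter pos=2: | delta := 6 | iter turn=5: | delta := 6 | iter pos=0: | delta := 7 | iter pos=1: | delta := 8 | iter pos=2: | delta := 9 | iter turn=6: | delta := 6 | iter pos=0: | delta := 7 | iter pos=1: | delta := 8 | iter pos=2: | delta := 9 | iter turn=7: | delta := 6 | iter pos=0: | delta := 7 | iter pos=1: | delta := 8 | iter pos=2: | delta := 9 | iter turn=8: | delta := 6 | iter pos=0: | delta := 7 | iter pos=1: | delta := 8 | iter pos=2: | delta := 9 | result 44; agreement on 44.
Across all 256 domain points the two functions coincide.
verdict: equivalent


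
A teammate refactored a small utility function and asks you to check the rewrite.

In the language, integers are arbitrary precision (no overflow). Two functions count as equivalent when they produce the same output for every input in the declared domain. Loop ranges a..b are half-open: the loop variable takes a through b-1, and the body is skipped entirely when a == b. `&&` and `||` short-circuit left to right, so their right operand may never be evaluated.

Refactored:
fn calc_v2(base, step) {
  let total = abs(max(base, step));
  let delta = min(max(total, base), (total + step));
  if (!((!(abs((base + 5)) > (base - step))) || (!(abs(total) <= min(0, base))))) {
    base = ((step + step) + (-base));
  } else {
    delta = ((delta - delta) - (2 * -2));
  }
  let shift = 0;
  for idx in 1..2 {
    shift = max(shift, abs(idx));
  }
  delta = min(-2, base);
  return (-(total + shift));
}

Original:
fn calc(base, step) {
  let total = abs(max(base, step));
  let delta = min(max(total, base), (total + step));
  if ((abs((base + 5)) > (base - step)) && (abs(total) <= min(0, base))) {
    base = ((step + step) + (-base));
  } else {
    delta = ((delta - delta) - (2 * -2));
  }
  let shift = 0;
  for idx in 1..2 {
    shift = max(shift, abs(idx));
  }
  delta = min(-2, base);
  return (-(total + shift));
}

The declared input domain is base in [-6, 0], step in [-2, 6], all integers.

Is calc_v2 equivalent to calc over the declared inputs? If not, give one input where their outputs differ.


Reading the diff, among the changes: boolean connective usage differs.
As a probe, take base=-2, step=2: calc runs total = 2; delta = 2; ((abs((base + 5)) > (base - step)) && (abs(total) <= min(0, base))) -> false; delta = 4; shift = 0; [idx=1]; shift = 1; delta = -2; return -3; calc_v2 runs total = 2; delta = 2; (!((!(abs((base + 5)) > (base - step))) || (!(abs(total) <= min(0, base))))) -> false; delta = 4; shift = 0; [idx=1]; shift = 1; delta = -2; return -3; both end at -3.
Sweeping the whole domain (63 inputs) finds no disagreement.
verdict: equivalent


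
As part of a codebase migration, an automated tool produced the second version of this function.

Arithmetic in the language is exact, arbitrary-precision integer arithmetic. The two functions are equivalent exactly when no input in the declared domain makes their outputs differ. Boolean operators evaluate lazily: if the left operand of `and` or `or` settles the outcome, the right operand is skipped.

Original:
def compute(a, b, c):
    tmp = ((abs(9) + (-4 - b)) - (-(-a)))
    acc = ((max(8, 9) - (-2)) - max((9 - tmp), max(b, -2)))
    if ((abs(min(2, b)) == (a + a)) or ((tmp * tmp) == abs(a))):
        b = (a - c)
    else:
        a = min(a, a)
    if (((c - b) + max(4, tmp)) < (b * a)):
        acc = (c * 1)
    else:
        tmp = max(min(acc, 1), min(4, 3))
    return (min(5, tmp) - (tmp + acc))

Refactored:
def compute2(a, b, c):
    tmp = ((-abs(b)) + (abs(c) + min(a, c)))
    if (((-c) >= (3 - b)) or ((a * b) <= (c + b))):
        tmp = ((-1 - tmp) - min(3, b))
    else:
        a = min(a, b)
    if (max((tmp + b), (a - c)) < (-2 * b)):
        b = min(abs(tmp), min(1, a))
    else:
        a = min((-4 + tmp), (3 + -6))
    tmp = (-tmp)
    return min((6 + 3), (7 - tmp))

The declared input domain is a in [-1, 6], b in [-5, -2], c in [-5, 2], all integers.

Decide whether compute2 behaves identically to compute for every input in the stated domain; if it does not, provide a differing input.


Take a=-1, b=-5, c=-5.
compute: tmp := 11 | acc := 13 | ((abs(min(2, b)) == (a + a)) or ((tmp * tmp) == abs(a))): false | a := -1 | (((c - b) + max(4, tmp)) < (b * a)): false | tmp := 3 | result -13
compute2: tmp := -5 | (((-c) >= (3 - b)) or ((a * b) <= (c + b))): false | a := -5 | (max((tmp + b), (a - c)) < (-2 * b)): true | b := -5 | tmp := 5 | result 2
-13 against 2: the behavior changed.
verdict: not equivalent; witness: a=-1, b=-5, c=-5


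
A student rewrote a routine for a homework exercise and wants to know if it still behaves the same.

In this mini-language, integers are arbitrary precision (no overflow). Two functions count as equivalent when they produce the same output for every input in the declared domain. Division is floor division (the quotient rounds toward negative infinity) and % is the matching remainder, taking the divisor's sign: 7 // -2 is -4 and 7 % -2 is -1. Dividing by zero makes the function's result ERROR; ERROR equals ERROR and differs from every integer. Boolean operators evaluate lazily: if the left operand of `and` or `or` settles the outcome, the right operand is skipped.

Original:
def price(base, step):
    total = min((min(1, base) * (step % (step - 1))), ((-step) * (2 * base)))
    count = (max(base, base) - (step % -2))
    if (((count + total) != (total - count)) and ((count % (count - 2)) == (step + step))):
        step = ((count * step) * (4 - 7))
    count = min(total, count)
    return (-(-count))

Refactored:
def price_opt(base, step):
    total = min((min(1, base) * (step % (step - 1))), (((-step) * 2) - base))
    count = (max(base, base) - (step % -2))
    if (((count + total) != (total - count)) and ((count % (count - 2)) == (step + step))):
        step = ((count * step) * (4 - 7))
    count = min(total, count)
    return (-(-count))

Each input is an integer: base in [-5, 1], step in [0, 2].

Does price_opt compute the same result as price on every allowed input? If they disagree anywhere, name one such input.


There is a counterexample at base=-1, step=2: -1 on one side, -3 on the other.
price: total = 0; count = -1; (((count + total) != (total - count)) and ((count % (count - 2)) == (step + step))) -> false; count = -1; return -1
price_opt: total = -3; count = -1; (((count + total) != (total - count)) and ((count % (count - 2)) == (step + step))) -> false; count = -3; return -3
verdict: not equivalent; witness: base=-1, step=2


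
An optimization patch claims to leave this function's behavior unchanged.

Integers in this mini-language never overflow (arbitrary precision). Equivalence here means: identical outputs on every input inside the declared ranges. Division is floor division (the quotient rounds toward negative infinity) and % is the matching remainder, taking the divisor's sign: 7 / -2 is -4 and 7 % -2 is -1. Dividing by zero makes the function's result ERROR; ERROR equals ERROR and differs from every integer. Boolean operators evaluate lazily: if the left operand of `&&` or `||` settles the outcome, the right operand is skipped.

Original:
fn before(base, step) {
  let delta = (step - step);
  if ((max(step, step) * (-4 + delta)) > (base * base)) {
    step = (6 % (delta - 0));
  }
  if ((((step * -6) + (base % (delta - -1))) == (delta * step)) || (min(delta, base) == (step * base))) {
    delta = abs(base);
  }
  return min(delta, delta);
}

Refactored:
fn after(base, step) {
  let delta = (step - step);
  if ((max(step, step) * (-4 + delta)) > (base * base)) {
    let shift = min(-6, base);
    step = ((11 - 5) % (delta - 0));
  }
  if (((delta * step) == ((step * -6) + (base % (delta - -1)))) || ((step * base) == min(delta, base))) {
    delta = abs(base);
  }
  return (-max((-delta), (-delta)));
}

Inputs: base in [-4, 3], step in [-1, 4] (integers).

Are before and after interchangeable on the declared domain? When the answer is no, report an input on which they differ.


Differences: local variable names differ; constant usage differs; arithmetic usage differs; statement counts differ; min/max/abs usage differs — yet all 48 inputs agree.
verdict: equivalent


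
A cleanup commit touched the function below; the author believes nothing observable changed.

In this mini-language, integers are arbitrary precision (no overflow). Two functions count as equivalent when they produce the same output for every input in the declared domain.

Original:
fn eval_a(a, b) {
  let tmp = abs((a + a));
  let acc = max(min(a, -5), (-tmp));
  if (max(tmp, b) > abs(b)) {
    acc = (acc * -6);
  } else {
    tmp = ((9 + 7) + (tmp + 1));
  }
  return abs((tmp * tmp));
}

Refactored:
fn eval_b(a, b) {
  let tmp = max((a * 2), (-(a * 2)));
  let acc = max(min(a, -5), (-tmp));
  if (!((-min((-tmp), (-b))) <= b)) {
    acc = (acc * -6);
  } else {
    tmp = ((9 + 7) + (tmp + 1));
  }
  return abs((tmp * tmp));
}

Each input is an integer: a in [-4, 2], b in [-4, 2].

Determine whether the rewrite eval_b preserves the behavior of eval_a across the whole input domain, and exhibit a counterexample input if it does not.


At a=-2, b=-4: eval_a gives 441, eval_b gives 16.
verdict: not equivalent; witness: a=-2, b=-4


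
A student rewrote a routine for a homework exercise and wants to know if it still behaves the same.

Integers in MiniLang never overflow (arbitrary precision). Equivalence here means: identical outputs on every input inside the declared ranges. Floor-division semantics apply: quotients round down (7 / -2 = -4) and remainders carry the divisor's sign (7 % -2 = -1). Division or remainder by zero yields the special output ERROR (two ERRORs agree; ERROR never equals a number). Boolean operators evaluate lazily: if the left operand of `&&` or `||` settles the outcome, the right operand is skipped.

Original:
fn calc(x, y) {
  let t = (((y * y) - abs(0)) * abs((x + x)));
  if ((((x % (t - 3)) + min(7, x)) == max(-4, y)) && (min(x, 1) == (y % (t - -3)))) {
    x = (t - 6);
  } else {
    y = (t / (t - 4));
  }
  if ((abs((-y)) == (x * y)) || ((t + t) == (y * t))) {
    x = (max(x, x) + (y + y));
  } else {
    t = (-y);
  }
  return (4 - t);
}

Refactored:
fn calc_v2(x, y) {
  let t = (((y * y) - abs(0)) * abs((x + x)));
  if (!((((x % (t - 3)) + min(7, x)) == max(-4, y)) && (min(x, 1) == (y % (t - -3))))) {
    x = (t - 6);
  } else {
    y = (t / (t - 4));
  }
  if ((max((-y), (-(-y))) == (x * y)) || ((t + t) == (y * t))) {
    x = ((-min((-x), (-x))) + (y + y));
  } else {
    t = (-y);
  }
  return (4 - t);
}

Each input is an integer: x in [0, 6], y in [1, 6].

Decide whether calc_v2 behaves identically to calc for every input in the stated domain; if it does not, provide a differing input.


Take x=1, y=1.
calc: t=2, then ((((x % (t - 3)) + min(7, x)) == max(-4, y)) && (min(x, 1) == (y % (t - -3)))) is true, then x=-4, then ((abs((-y)) == (x * y)) || ((t + t) == (y * t))) is false, then t=-1, then returns 5
calc_v2: t=2, then (!((((x % (t - 3)) + min(7, x)) == max(-4, y)) && (min(x, 1) == (y % (t - -3))))) is false, then y=-1, then ((max((-y), (-(-y))) == (x * y)) || ((t + t) == (y * t))) is false, then t=1, then returns 3
5 != 3, so the rewrite changes behavior.
verdict: not equivalent; witness: x=1, y=1
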